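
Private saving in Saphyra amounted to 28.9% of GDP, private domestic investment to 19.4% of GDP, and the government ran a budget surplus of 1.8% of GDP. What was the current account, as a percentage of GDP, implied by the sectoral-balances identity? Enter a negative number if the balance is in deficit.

By the sectoral-balances identity, CA = (S_private - I) + (T - G).
Private balance = 28.9 - 19.4 = 9.5
Government balance (T - G) = 1.8
CA = 9.5 + 1.8 = 11.3

11.3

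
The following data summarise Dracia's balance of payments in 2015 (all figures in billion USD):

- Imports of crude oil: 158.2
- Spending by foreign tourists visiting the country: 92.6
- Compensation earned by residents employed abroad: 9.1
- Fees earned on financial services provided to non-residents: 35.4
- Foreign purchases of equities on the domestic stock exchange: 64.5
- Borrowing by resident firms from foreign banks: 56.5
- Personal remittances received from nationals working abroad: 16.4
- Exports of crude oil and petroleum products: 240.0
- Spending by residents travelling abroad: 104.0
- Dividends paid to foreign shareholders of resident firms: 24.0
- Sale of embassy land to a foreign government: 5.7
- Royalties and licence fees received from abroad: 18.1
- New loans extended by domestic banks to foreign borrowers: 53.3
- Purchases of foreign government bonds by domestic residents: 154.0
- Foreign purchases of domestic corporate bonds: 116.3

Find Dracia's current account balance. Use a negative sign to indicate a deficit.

Goods: -158.2 + 240.0 = 81.8
Services: -104.0 + 92.6 + 35.4 + 18.1 = 42.1
Primary income: 9.1 - 24.0 = -14.9
Secondary income: 16.4
Current account = 81.8 + 42.1 + (-14.9) + 16.4 = 125.4
(Excluded from the current account — financial account: foreign purchases of equities on the domestic stock exchange 64.5, borrowing by resident firms from foreign banks 56.5, new loans extended by domestic banks to foreign borrowers 53.3, purchases of foreign government bonds by domestic residents 154.0, foreign purchases of domestic corporate bonds 116.3; capital account: sale of embassy land to a foreign government 5.7.)

125.4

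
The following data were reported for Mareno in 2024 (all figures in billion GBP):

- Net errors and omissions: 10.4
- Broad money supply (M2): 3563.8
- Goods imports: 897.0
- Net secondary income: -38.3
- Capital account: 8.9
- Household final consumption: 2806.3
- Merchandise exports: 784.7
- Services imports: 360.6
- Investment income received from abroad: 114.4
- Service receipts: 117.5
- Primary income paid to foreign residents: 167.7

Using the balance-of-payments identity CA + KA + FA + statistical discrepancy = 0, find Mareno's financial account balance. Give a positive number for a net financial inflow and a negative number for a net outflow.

427.7

Goods balance = 784.7 - 897.0 = -112.3
Services balance = 117.5 - 360.6 = -243.1
Trade balance (goods + services) = -112.3 + (-243.1) = -355.4
Net primary income = 114.4 - 167.7 = -53.3
Net secondary income = -38.3
Current account = -355.4 + (-53.3) + (-38.3) = -447.0
Financial account = -(-447.0 + 8.9 + 10.4) = 427.7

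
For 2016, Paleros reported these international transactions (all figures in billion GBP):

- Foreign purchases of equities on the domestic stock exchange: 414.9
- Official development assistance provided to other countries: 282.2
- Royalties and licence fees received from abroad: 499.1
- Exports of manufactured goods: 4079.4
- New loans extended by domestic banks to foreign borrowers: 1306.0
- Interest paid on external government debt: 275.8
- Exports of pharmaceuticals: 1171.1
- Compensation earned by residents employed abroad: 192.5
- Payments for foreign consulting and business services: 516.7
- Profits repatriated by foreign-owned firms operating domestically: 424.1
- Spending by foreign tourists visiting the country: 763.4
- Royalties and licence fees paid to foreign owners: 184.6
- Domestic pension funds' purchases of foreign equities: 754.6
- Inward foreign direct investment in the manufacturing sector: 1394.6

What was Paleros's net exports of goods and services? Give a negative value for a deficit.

5811.7

Goods: 1171.1 + 4079.4 = 5250.5
Services: -184.6 + 763.4 - 516.7 + 499.1 = 561.2
Trade balance = 5250.5 + 561.2 = 5811.7
(Excluded from the trade balance — financial account: foreign purchases of equities on the domestic stock exchange 414.9, new loans extended by domestic banks to foreign borrowers 1306.0, domestic pension funds' purchases of foreign equities 754.6, inward foreign direct investment in the manufacturing sector 1394.6; secondary income: official development assistance provided to other countries 282.2; primary income: interest paid on external government debt 275.8, compensation earned by residents employed abroad 192.5, profits repatriated by foreign-owned firms operating domestically 424.1.)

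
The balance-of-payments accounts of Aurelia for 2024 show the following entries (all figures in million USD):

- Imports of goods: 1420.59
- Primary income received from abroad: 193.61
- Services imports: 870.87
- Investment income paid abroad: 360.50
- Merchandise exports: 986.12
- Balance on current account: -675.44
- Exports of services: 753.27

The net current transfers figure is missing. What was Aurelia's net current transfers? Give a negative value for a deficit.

43.52

Current account = goods balance + services balance + net primary income + net secondary income
Sum of the known components = -718.96
Net current transfers = CA - (known components) = -675.44 - (-718.96) = 43.52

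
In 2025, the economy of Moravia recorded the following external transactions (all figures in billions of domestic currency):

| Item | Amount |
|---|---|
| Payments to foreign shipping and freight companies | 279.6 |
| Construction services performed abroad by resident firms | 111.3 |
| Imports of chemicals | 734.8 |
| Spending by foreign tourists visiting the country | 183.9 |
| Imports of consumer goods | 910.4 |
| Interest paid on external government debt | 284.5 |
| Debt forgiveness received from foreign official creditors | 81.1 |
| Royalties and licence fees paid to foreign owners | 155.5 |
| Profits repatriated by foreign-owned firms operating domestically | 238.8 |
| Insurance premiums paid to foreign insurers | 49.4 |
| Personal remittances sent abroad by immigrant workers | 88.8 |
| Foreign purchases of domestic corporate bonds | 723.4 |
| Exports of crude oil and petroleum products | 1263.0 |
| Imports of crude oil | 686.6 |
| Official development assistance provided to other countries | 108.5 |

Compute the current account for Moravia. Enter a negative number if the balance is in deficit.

-1978.7

Goods: 1263.0 - 910.4 - 686.6 - 734.8 = -1068.8
Services: -279.6 - 155.5 + 111.3 - 49.4 + 183.9 = -189.3
Primary income: -284.5 - 238.8 = -523.3
Secondary income: -88.8 - 108.5 = -197.3
Current account = (-1068.8) + (-189.3) + (-523.3) + (-197.3) = -1978.7
(Excluded from the current account — capital account: debt forgiveness received from foreign official creditors 81.1; financial account: foreign purchases of domestic corporate bonds 723.4.)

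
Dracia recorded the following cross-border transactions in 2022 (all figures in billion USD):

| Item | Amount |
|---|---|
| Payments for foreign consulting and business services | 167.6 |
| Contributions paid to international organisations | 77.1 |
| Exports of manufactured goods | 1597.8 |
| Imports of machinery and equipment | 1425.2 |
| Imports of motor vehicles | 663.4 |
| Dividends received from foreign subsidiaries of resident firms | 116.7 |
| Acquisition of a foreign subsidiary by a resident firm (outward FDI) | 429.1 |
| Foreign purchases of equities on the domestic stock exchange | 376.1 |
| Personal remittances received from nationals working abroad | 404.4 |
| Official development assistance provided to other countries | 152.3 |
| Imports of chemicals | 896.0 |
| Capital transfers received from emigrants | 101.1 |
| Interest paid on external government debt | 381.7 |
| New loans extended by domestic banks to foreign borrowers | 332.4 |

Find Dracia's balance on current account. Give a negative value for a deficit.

-1644.4

Goods: -663.4 - 1425.2 + 1597.8 - 896.0 = -1386.8
Services: -167.6
Primary income: -381.7 + 116.7 = -265.0
Secondary income: -152.3 - 77.1 + 404.4 = 175.0
Current account = (-1386.8) + (-167.6) + (-265.0) + 175.0 = -1644.4
(Excluded from the current account — financial account: acquisition of a foreign subsidiary by a resident firm (outward FDI) 429.1, foreign purchases of equities on the domestic stock exchange 376.1, new loans extended by domestic banks to foreign borrowers 332.4; capital account: capital transfers received from emigrants 101.1.)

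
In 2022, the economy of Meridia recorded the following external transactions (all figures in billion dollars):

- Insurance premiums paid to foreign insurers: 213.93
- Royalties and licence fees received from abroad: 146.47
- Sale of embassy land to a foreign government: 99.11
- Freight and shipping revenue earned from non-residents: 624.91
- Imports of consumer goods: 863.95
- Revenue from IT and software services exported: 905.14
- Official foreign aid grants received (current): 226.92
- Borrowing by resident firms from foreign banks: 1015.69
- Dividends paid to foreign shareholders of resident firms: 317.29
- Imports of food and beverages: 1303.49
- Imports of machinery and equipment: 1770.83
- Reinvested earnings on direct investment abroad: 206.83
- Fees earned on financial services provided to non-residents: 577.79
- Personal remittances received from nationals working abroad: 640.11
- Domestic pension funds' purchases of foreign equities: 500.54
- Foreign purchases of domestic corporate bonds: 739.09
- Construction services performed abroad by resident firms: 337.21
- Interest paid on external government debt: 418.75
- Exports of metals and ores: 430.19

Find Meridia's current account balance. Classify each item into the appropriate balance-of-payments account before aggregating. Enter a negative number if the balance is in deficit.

-792.67

Goods: -1770.83 - 1303.49 - 863.95 + 430.19 = -3508.08
Services: 337.21 + 624.91 + 577.79 + 146.47 + 905.14 - 213.93 = 2377.59
Primary income: -317.29 - 418.75 + 206.83 = -529.21
Secondary income: 640.11 + 226.92 = 867.03
Current account = (-3508.08) + 2377.59 + (-529.21) + 867.03 = -792.67
(Excluded from the current account — capital account: sale of embassy land to a foreign government 99.11; financial account: borrowing by resident firms from foreign banks 1015.69, domestic pension funds' purchases of foreign equities 500.54, foreign purchases of domestic corporate bonds 739.09.)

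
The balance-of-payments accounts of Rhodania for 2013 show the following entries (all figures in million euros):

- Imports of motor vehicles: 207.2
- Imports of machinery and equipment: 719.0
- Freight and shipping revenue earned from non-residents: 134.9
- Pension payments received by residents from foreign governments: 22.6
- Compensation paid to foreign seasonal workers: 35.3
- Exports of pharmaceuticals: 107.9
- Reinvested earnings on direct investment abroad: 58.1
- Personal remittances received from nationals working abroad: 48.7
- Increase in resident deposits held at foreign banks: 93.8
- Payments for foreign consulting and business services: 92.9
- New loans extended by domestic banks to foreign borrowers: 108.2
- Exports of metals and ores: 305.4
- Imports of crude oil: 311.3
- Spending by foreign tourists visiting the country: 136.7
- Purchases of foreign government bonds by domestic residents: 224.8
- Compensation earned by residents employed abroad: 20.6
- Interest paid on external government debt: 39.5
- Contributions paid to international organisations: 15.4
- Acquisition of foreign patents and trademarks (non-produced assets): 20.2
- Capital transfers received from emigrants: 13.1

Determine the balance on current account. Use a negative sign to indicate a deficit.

Goods: 305.4 - 207.2 - 719.0 + 107.9 - 311.3 = -824.2
Services: 134.9 - 92.9 + 136.7 = 178.7
Primary income: 58.1 - 35.3 + 20.6 - 39.5 = 3.9
Secondary income: 48.7 + 22.6 - 15.4 = 55.9
Current account = (-824.2) + 178.7 + 3.9 + 55.9 = -585.7
(Excluded from the current account — financial account: increase in resident deposits held at foreign banks 93.8, new loans extended by domestic banks to foreign borrowers 108.2, purchases of foreign government bonds by domestic residents 224.8; capital account: acquisition of foreign patents and trademarks (non-produced assets) 20.2, capital transfers received from emigrants 13.1.)

-585.7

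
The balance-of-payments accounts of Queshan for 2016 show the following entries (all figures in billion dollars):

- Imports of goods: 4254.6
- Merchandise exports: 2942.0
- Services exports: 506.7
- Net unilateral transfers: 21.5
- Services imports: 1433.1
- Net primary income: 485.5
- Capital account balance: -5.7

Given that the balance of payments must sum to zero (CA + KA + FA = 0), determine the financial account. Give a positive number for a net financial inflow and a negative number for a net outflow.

Goods balance = 2942.0 - 4254.6 = -1312.6
Services balance = 506.7 - 1433.1 = -926.4
Trade balance (goods + services) = -1312.6 + (-926.4) = -2239.0
Net primary income = 485.5
Net secondary income = 21.5
Current account = -2239.0 + 485.5 + 21.5 = -1732.0
Financial account = -(-1732.0 + (-5.7)) = 1737.7

1737.7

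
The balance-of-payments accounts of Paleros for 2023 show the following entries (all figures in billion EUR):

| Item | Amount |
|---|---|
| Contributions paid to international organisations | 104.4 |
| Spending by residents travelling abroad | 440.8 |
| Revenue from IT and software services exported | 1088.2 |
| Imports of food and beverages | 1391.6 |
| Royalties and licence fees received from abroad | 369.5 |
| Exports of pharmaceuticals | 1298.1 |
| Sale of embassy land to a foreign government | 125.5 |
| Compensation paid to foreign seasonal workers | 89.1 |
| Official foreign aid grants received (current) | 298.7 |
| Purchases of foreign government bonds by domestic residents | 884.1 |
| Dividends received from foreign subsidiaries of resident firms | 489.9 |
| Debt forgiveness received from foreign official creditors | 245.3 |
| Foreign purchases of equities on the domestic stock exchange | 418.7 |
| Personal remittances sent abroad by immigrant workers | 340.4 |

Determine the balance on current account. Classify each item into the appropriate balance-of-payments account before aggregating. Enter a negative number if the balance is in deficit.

1178.1

Goods: -1391.6 + 1298.1 = -93.5
Services: 369.5 + 1088.2 - 440.8 = 1016.9
Primary income: -89.1 + 489.9 = 400.8
Secondary income: 298.7 - 104.4 - 340.4 = -146.1
Current account = (-93.5) + 1016.9 + 400.8 + (-146.1) = 1178.1
(Excluded from the current account — capital account: sale of embassy land to a foreign government 125.5, debt forgiveness received from foreign official creditors 245.3; financial account: purchases of foreign government bonds by domestic residents 884.1, foreign purchases of equities on the domestic stock exchange 418.7.)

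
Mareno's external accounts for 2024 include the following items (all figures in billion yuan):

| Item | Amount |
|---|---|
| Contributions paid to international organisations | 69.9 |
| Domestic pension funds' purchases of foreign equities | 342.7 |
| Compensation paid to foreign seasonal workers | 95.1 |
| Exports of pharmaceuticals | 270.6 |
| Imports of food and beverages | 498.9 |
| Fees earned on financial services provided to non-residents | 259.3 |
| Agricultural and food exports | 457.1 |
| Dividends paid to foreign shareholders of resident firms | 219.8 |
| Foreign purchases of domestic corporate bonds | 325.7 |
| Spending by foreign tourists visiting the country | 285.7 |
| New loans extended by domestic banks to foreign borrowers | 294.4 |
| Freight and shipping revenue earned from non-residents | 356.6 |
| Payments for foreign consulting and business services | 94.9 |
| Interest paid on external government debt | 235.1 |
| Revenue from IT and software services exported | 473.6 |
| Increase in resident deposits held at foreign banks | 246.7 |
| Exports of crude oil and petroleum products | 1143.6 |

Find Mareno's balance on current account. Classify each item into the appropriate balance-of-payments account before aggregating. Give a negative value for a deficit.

Goods: 270.6 + 457.1 - 498.9 + 1143.6 = 1372.4
Services: -94.9 + 285.7 + 473.6 + 259.3 + 356.6 = 1280.3
Primary income: -219.8 - 95.1 - 235.1 = -550.0
Secondary income: -69.9
Current account = 1372.4 + 1280.3 + (-550.0) + (-69.9) = 2032.8
(Excluded from the current account — financial account: domestic pension funds' purchases of foreign equities 342.7, foreign purchases of domestic corporate bonds 325.7, new loans extended by domestic banks to foreign borrowers 294.4, increase in resident deposits held at foreign banks 246.7.)

2032.8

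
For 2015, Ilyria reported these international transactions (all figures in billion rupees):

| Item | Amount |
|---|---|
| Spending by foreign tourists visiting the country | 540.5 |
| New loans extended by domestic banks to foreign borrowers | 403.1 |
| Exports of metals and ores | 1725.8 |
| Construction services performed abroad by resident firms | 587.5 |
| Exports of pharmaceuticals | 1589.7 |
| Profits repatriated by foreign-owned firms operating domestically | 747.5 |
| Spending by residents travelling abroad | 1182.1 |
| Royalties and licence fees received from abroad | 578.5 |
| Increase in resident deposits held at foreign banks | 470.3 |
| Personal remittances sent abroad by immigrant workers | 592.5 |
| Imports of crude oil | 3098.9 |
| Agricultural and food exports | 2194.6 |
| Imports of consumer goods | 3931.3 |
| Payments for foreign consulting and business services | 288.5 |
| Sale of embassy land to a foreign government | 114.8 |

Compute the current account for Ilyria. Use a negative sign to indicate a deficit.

-2624.2

Goods: 2194.6 + 1589.7 + 1725.8 - 3098.9 - 3931.3 = -1520.1
Services: 578.5 + 587.5 - 1182.1 - 288.5 + 540.5 = 235.9
Primary income: -747.5
Secondary income: -592.5
Current account = (-1520.1) + 235.9 + (-747.5) + (-592.5) = -2624.2
(Excluded from the current account — financial account: new loans extended by domestic banks to foreign borrowers 403.1, increase in resident deposits held at foreign banks 470.3; capital account: sale of embassy land to a foreign government 114.8.)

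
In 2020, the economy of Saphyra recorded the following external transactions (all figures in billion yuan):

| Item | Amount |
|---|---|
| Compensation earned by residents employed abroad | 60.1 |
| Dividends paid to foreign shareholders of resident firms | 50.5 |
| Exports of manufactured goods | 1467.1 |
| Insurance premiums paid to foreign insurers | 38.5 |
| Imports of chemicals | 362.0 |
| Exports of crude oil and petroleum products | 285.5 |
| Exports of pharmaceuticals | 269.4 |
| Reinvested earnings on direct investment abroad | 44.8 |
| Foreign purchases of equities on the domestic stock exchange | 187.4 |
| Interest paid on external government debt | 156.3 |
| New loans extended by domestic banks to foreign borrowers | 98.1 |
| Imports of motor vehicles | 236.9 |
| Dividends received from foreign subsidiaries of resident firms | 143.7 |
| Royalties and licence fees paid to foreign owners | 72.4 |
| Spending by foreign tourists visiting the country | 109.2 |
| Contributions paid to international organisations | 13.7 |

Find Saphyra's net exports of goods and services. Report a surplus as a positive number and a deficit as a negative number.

1421.4

Goods: -236.9 + 285.5 + 269.4 - 362.0 + 1467.1 = 1423.1
Services: -72.4 + 109.2 - 38.5 = -1.7
Trade balance = 1423.1 + (-1.7) = 1421.4
(Excluded from the trade balance — primary income: compensation earned by residents employed abroad 60.1, dividends paid to foreign shareholders of resident firms 50.5, reinvested earnings on direct investment abroad 44.8, interest paid on external government debt 156.3, dividends received from foreign subsidiaries of resident firms 143.7; financial account: foreign purchases of equities on the domestic stock exchange 187.4, new loans extended by domestic banks to foreign borrowers 98.1; secondary income: contributions paid to international organisations 13.7.)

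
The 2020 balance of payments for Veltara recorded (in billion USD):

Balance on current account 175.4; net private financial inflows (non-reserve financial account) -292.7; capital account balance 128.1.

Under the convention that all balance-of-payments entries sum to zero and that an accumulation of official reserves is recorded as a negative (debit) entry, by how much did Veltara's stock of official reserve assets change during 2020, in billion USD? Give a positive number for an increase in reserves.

Official reserve transactions balance = -(175.4 + 128.1 + (-292.7)) = -10.8
An accumulation of reserves is recorded as a debit (negative entry), so the change in the stock of reserves is the negative of that balance.
Change in official reserves = -(-10.8) = 10.8

10.8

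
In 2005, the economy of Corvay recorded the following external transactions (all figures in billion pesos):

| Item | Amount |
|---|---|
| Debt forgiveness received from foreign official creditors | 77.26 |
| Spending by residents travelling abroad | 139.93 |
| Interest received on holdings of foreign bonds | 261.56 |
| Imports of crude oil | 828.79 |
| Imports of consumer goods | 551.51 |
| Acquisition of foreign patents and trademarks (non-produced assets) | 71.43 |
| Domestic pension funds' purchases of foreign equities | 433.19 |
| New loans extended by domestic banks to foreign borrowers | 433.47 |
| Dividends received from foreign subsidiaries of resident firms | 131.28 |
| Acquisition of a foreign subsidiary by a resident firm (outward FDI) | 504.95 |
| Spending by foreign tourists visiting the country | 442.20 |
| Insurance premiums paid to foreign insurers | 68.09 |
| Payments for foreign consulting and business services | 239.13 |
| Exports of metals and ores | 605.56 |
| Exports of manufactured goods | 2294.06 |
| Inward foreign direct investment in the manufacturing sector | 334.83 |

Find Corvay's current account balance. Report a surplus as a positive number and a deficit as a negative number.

Goods: -551.51 + 605.56 - 828.79 + 2294.06 = 1519.32
Services: 442.20 - 239.13 - 68.09 - 139.93 = -4.95
Primary income: 261.56 + 131.28 = 392.84
Current account = 1519.32 + (-4.95) + 392.84 = 1907.21
(Excluded from the current account — capital account: debt forgiveness received from foreign official creditors 77.26, acquisition of foreign patents and trademarks (non-produced assets) 71.43; financial account: domestic pension funds' purchases of foreign equities 433.19, new loans extended by domestic banks to foreign borrowers 433.47, acquisition of a foreign subsidiary by a resident firm (outward FDI) 504.95, inward foreign direct investment in the manufacturing sector 334.83.)

1907.21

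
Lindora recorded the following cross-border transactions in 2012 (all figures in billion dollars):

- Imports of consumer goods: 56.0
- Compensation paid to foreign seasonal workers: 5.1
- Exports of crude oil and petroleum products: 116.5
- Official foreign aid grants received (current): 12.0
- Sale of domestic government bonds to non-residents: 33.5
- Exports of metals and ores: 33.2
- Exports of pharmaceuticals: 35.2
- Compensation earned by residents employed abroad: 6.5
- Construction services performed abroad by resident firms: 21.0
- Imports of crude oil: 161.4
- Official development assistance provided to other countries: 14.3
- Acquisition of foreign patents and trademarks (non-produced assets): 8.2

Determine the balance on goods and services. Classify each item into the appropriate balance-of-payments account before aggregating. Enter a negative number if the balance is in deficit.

Goods: -56.0 + 33.2 + 35.2 + 116.5 - 161.4 = -32.5
Services: 21.0
Trade balance = -32.5 + 21.0 = -11.5
(Excluded from the trade balance — primary income: compensation paid to foreign seasonal workers 5.1, compensation earned by residents employed abroad 6.5; secondary income: official foreign aid grants received (current) 12.0, official development assistance provided to other countries 14.3; financial account: sale of domestic government bonds to non-residents 33.5; capital account: acquisition of foreign patents and trademarks (non-produced assets) 8.2.)

-11.5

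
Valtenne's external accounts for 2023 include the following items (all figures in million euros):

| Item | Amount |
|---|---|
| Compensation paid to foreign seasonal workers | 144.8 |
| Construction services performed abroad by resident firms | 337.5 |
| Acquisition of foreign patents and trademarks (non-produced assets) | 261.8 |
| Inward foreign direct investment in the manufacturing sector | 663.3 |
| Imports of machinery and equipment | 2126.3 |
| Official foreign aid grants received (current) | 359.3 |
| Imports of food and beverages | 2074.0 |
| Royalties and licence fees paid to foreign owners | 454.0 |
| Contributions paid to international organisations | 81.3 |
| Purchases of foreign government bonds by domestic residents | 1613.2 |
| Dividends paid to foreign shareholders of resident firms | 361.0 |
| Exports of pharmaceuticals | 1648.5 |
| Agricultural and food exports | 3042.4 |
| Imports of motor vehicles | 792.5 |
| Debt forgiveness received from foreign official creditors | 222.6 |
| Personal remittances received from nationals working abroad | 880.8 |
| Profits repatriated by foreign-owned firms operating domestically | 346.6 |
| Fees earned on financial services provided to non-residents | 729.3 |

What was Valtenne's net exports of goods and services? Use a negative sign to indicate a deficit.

310.9

Goods: 3042.4 + 1648.5 - 792.5 - 2126.3 - 2074.0 = -301.9
Services: 729.3 + 337.5 - 454.0 = 612.8
Trade balance = -301.9 + 612.8 = 310.9
(Excluded from the trade balance — primary income: compensation paid to foreign seasonal workers 144.8, dividends paid to foreign shareholders of resident firms 361.0, profits repatriated by foreign-owned firms operating domestically 346.6; capital account: acquisition of foreign patents and trademarks (non-produced assets) 261.8, debt forgiveness received from foreign official creditors 222.6; financial account: inward foreign direct investment in the manufacturing sector 663.3, purchases of foreign government bonds by domestic residents 1613.2; secondary income: official foreign aid grants received (current) 359.3, contributions paid to international organisations 81.3, personal remittances received from nationals working abroad 880.8.)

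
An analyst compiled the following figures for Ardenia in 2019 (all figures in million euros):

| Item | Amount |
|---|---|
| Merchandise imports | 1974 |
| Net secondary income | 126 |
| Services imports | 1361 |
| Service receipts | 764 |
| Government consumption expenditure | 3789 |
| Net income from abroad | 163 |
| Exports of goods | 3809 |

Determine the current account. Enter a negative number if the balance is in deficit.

Goods balance = 3809 - 1974 = 1835
Services balance = 764 - 1361 = -597
Trade balance (goods + services) = 1835 + (-597) = 1238
Net primary income = 163
Net secondary income = 126
Current account = 1238 + 163 + 126 = 1527

1527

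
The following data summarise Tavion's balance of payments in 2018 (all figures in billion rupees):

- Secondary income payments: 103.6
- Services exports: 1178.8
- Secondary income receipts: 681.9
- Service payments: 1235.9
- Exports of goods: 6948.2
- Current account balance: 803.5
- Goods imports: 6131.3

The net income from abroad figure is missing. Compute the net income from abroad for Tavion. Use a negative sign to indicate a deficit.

-534.6

Current account = goods balance + services balance + net primary income + net secondary income
Sum of the known components = 1338.1
Net income from abroad = CA - (known components) = 803.5 - 1338.1 = -534.6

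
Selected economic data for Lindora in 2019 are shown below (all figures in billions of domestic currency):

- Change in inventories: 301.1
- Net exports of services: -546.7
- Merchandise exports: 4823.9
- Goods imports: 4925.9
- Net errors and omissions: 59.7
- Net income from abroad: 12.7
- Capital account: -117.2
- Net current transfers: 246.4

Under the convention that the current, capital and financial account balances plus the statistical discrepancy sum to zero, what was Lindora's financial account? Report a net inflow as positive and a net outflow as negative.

447.1

Goods balance = 4823.9 - 4925.9 = -102.0
Services balance = -546.7
Trade balance (goods + services) = -102.0 + (-546.7) = -648.7
Net primary income = 12.7
Net secondary income = 246.4
Current account = -648.7 + 12.7 + 246.4 = -389.6
Financial account = -(-389.6 + (-117.2) + 59.7) = 447.1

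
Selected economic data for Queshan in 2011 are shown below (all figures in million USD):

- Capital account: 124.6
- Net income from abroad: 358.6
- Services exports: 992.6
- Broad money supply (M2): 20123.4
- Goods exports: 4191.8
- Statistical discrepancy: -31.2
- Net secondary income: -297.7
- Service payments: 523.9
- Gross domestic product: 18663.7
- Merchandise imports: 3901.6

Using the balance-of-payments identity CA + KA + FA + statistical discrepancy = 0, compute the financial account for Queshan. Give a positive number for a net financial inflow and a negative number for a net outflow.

-913.2

Goods balance = 4191.8 - 3901.6 = 290.2
Services balance = 992.6 - 523.9 = 468.7
Trade balance (goods + services) = 290.2 + 468.7 = 758.9
Net primary income = 358.6
Net secondary income = -297.7
Current account = 758.9 + 358.6 + (-297.7) = 819.8
Financial account = -(819.8 + 124.6 + (-31.2)) = -913.2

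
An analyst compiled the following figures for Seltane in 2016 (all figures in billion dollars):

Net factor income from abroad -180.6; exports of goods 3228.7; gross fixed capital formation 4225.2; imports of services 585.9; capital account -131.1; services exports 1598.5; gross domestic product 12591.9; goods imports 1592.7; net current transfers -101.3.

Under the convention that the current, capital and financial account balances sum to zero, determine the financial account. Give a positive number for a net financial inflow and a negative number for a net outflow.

Goods balance = 3228.7 - 1592.7 = 1636.0
Services balance = 1598.5 - 585.9 = 1012.6
Trade balance (goods + services) = 1636.0 + 1012.6 = 2648.6
Net primary income = -180.6
Net secondary income = -101.3
Current account = 2648.6 + (-180.6) + (-101.3) = 2366.7
Financial account = -(2366.7 + (-131.1)) = -2235.6

-2235.6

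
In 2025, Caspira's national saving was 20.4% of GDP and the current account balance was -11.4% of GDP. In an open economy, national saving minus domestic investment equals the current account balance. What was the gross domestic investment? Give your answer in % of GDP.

31.8

S - I = CA (net lending to the rest of the world).
I = S - CA = 20.4 - (-11.4) = 31.8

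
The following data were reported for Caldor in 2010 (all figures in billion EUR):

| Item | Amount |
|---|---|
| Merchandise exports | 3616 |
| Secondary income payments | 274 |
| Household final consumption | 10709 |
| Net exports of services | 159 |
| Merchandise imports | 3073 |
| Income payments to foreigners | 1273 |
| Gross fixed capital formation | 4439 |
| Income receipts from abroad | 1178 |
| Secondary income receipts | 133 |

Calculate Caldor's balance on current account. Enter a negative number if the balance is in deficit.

Goods balance = 3616 - 3073 = 543
Services balance = 159
Trade balance (goods + services) = 543 + 159 = 702
Net primary income = 1178 - 1273 = -95
Net secondary income = 133 - 274 = -141
Current account = 702 + (-95) + (-141) = 466

466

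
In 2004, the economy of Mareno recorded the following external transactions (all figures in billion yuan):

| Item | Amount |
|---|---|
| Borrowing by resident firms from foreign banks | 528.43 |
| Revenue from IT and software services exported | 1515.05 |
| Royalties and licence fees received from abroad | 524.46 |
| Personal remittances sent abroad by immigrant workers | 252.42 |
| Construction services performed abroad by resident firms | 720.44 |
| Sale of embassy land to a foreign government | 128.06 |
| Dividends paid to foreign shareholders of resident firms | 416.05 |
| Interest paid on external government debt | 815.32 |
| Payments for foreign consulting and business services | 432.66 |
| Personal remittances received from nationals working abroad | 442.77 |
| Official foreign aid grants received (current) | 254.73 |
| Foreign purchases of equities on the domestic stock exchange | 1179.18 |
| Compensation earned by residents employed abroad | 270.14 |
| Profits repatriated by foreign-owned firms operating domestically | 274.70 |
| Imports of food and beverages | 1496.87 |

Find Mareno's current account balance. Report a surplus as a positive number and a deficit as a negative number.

Goods: -1496.87
Services: -432.66 + 720.44 + 524.46 + 1515.05 = 2327.29
Primary income: 270.14 - 274.70 - 815.32 - 416.05 = -1235.93
Secondary income: 442.77 + 254.73 - 252.42 = 445.08
Current account = (-1496.87) + 2327.29 + (-1235.93) + 445.08 = 39.57
(Excluded from the current account — financial account: borrowing by resident firms from foreign banks 528.43, foreign purchases of equities on the domestic stock exchange 1179.18; capital account: sale of embassy land to a foreign government 128.06.)

39.57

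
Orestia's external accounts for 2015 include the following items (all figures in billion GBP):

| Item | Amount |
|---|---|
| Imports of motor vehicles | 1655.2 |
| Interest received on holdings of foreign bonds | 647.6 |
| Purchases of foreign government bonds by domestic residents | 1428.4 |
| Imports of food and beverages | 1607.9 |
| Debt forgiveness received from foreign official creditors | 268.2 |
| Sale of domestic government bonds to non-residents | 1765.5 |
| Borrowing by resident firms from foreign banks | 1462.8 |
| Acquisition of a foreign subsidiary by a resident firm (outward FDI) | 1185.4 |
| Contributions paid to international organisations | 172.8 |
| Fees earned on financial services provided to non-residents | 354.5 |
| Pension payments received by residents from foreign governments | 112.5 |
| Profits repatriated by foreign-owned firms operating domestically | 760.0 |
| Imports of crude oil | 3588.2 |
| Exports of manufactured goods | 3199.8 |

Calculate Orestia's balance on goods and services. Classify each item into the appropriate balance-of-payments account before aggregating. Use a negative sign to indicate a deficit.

-3297.0

Goods: -1607.9 - 3588.2 - 1655.2 + 3199.8 = -3651.5
Services: 354.5
Trade balance = -3651.5 + 354.5 = -3297.0
(Excluded from the trade balance — primary income: interest received on holdings of foreign bonds 647.6, profits repatriated by foreign-owned firms operating domestically 760.0; financial account: purchases of foreign government bonds by domestic residents 1428.4, sale of domestic government bonds to non-residents 1765.5, borrowing by resident firms from foreign banks 1462.8, acquisition of a foreign subsidiary by a resident firm (outward FDI) 1185.4; capital account: debt forgiveness received from foreign official creditors 268.2; secondary income: contributions paid to international organisations 172.8, pension payments received by residents from foreign governments 112.5.)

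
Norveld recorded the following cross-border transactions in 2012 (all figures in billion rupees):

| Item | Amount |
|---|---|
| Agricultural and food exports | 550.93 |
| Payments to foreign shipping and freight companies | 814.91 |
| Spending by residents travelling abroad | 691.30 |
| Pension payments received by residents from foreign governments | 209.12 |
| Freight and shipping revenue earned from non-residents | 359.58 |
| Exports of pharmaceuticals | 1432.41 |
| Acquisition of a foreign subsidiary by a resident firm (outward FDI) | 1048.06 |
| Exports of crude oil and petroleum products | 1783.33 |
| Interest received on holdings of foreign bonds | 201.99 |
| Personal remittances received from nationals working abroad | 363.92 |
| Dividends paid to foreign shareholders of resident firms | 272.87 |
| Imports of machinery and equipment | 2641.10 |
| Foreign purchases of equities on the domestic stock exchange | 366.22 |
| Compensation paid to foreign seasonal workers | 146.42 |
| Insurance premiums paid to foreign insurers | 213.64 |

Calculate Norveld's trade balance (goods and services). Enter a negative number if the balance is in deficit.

Goods: 1432.41 - 2641.10 + 1783.33 + 550.93 = 1125.57
Services: 359.58 - 814.91 - 213.64 - 691.30 = -1360.27
Trade balance = 1125.57 + (-1360.27) = -234.70
(Excluded from the trade balance — secondary income: pension payments received by residents from foreign governments 209.12, personal remittances received from nationals working abroad 363.92; financial account: acquisition of a foreign subsidiary by a resident firm (outward FDI) 1048.06, foreign purchases of equities on the domestic stock exchange 366.22; primary income: interest received on holdings of foreign bonds 201.99, dividends paid to foreign shareholders of resident firms 272.87, compensation paid to foreign seasonal workers 146.42.)

-234.70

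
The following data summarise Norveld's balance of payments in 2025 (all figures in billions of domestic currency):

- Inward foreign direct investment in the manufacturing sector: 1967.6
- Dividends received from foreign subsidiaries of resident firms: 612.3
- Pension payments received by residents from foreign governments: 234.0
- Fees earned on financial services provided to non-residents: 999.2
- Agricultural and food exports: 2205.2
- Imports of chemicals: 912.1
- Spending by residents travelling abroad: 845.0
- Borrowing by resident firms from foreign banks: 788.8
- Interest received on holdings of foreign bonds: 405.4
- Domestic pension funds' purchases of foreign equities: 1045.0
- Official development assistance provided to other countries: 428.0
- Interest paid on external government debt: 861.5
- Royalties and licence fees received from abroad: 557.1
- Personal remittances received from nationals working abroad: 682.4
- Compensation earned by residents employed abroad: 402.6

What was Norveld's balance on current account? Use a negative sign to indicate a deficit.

Goods: 2205.2 - 912.1 = 1293.1
Services: 999.2 - 845.0 + 557.1 = 711.3
Primary income: 402.6 + 405.4 + 612.3 - 861.5 = 558.8
Secondary income: 682.4 - 428.0 + 234.0 = 488.4
Current account = 1293.1 + 711.3 + 558.8 + 488.4 = 3051.6
(Excluded from the current account — financial account: inward foreign direct investment in the manufacturing sector 1967.6, borrowing by resident firms from foreign banks 788.8, domestic pension funds' purchases of foreign equities 1045.0.)

3051.6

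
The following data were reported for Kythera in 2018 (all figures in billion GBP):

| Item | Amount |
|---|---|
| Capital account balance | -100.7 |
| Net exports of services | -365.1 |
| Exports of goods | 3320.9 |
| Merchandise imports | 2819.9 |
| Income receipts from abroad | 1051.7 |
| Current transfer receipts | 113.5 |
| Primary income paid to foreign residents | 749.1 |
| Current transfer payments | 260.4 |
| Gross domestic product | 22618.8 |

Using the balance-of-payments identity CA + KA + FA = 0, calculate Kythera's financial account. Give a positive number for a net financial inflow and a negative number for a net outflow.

-190.9

Goods balance = 3320.9 - 2819.9 = 501.0
Services balance = -365.1
Trade balance (goods + services) = 501.0 + (-365.1) = 135.9
Net primary income = 1051.7 - 749.1 = 302.6
Net secondary income = 113.5 - 260.4 = -146.9
Current account = 135.9 + 302.6 + (-146.9) = 291.6
Financial account = -(291.6 + (-100.7)) = -190.9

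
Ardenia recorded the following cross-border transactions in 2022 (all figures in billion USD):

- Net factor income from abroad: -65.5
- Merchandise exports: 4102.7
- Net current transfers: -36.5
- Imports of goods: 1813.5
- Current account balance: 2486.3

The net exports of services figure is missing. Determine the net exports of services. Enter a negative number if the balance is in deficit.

299.1

Current account = goods balance + services balance + net primary income + net secondary income
Sum of the known components = 2187.2
Net exports of services = CA - (known components) = 2486.3 - 2187.2 = 299.1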